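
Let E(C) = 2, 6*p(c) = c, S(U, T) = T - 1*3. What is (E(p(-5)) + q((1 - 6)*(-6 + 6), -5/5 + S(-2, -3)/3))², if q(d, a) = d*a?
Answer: 4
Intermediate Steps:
S(U, T) = -3 + T (S(U, T) = T - 3 = -3 + T)
p(c) = c/6
q(d, a) = a*d
(E(p(-5)) + q((1 - 6)*(-6 + 6), -5/5 + S(-2, -3)/3))² = (2 + (-5/5 + (-3 - 3)/3)*((1 - 6)*(-6 + 6)))² = (2 + (-5*⅕ - 6*⅓)*(-5*0))² = (2 + (-1 - 2)*0)² = (2 - 3*0)² = (2 + 0)² = 2² = 4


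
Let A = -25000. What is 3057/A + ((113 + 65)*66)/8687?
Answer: 267143841/217175000 ≈ 1.2301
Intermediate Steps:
3057/A + ((113 + 65)*66)/8687 = 3057/(-25000) + ((113 + 65)*66)/8687 = 3057*(-1/25000) + (178*66)*(1/8687) = -3057/25000 + 11748*(1/8687) = -3057/25000 + 11748/8687 = 267143841/217175000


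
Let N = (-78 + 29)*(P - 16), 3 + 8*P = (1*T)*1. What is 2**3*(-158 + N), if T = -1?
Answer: 5204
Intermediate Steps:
P = -1/2 (P = -3/8 + ((1*(-1))*1)/8 = -3/8 + (-1*1)/8 = -3/8 + (1/8)*(-1) = -3/8 - 1/8 = -1/2 ≈ -0.50000)
N = 1617/2 (N = (-78 + 29)*(-1/2 - 16) = -49*(-33/2) = 1617/2 ≈ 808.50)
2**3*(-158 + N) = 2**3*(-158 + 1617/2) = 8*(1301/2) = 5204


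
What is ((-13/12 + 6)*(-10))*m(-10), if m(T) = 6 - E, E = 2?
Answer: -590/3 ≈ -196.67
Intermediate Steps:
m(T) = 4 (m(T) = 6 - 1*2 = 6 - 2 = 4)
((-13/12 + 6)*(-10))*m(-10) = ((-13/12 + 6)*(-10))*4 = ((59/12)*(-10))*4 = -295/6*4 = -590/3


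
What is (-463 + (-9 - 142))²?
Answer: 376996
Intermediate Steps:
(-463 + (-9 - 142))² = (-463 - 151)² = (-614)² = 376996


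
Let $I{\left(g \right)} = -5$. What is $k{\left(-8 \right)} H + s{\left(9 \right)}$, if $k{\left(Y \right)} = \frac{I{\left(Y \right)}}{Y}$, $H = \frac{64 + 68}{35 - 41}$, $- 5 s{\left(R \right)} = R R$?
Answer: $- \frac{599}{20} \approx -29.95$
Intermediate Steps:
$s{\left(R \right)} = - \frac{R^{2}}{5}$ ($s{\left(R \right)} = - \frac{R R}{5} = - \frac{R^{2}}{5}$)
$H = -22$ ($H = \frac{132}{-6} = 132 \left(- \frac{1}{6}\right) = -22$)
$k{\left(Y \right)} = - \frac{5}{Y}$
$k{\left(-8 \right)} H + s{\left(9 \right)} = - \frac{5}{-8} \left(-22\right) - \frac{9^{2}}{5} = \left(-5\right) \left(- \frac{1}{8}\right) \left(-22\right) - \frac{81}{5} = \frac{5}{8} \left(-22\right) - \frac{81}{5} = - \frac{55}{4} - \frac{81}{5} = - \frac{599}{20}$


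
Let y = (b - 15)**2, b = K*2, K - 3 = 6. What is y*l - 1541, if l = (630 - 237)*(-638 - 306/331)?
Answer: -748528979/331 ≈ -2.2614e+6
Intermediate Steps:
K = 9 (K = 3 + 6 = 9)
b = 18 (b = 9*2 = 18)
l = -83113212/331 (l = 393*(-638 - 306*1/331) = 393*(-638 - 306/331) = 393*(-211484/331) = -83113212/331 ≈ -2.5110e+5)
y = 9 (y = (18 - 15)**2 = 3**2 = 9)
y*l - 1541 = 9*(-83113212/331) - 1541 = -748018908/331 - 1541 = -748528979/331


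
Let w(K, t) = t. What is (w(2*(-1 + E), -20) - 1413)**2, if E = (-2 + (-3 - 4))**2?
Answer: 2053489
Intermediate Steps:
E = 81 (E = (-2 - 7)**2 = (-9)**2 = 81)
(w(2*(-1 + E), -20) - 1413)**2 = (-20 - 1413)**2 = (-1433)**2 = 2053489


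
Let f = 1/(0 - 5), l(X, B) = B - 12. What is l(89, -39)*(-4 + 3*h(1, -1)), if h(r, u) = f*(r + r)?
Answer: 1326/5 ≈ 265.20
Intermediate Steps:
l(X, B) = -12 + B
f = -⅕ (f = 1/(-5) = -⅕ ≈ -0.20000)
h(r, u) = -2*r/5 (h(r, u) = -(r + r)/5 = -2*r/5)
l(89, -39)*(-4 + 3*h(1, -1)) = (-12 - 39)*(-4 + 3*(-⅖*1)) = -51*(-4 + 3*(-⅖)) = -51*(-4 - 6/5) = -51*(-26/5) = 1326/5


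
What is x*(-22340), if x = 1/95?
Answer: -4468/19 ≈ -235.16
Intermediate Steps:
x = 1/95 ≈ 0.010526
x*(-22340) = (1/95)*(-22340) = -4468/19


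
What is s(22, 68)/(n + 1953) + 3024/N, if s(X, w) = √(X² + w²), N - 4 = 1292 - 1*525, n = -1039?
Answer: 1008/257 + √1277/457 ≈ 4.0004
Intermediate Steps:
N = 771 (N = 4 + (1292 - 1*525) = 4 + (1292 - 525) = 4 + 767 = 771)
s(22, 68)/(n + 1953) + 3024/N = √(22² + 68²)/(-1039 + 1953) + 3024/771 = √(484 + 4624)/914 + 3024*(1/771) = √5108*(1/914) + 1008/257 = (2*√1277)*(1/914) + 1008/257 = √1277/457 + 1008/257 = 1008/257 + √1277/457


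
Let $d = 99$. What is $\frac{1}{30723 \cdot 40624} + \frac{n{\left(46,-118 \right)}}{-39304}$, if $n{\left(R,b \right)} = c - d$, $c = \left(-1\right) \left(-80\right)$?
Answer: $\frac{2964221399}{6131871829776} \approx 0.00048341$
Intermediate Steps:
$c = 80$
$n{\left(R,b \right)} = -19$ ($n{\left(R,b \right)} = 80 - 99 = -19$)
$\frac{1}{30723 \cdot 40624} + \frac{n{\left(46,-118 \right)}}{-39304} = \frac{1}{30723 \cdot 40624} - \frac{19}{-39304} = \frac{1}{30723} \cdot \frac{1}{40624} - - \frac{19}{39304} = \frac{1}{1248091152} + \frac{19}{39304} = \frac{2964221399}{6131871829776}$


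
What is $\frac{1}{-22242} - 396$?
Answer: $- \frac{8807833}{22242} \approx -396.0$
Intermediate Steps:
$\frac{1}{-22242} - 396 = - \frac{1}{22242} - 396 = - \frac{8807833}{22242}$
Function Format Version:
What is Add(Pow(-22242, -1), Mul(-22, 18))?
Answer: Rational(-8807833, 22242) ≈ -396.00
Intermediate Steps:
Add(Pow(-22242, -1), Mul(-22, 18)) = Add(Rational(-1, 22242), -396) = Rational(-8807833, 22242)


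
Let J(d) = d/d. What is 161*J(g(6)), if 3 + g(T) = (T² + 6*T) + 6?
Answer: 161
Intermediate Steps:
g(T) = 3 + T² + 6*T (g(T) = -3 + ((T² + 6*T) + 6) = -3 + (6 + T² + 6*T) = 3 + T² + 6*T)
J(d) = 1
161*J(g(6)) = 161*1 = 161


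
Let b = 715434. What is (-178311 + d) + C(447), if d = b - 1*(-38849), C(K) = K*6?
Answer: 578654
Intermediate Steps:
C(K) = 6*K
d = 754283 (d = 715434 - 1*(-38849) = 715434 + 38849 = 754283)
(-178311 + d) + C(447) = (-178311 + 754283) + 6*447 = 575972 + 2682 = 578654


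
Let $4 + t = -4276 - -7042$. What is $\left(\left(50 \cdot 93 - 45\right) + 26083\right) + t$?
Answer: $33450$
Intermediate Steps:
$t = 2762$ ($t = -4 - -2766 = -4 + \left(-4276 + 7042\right) = -4 + 2766 = 2762$)
$\left(\left(50 \cdot 93 - 45\right) + 26083\right) + t = \left(\left(50 \cdot 93 - 45\right) + 26083\right) + 2762 = \left(\left(4650 - 45\right) + 26083\right) + 2762 = \left(4605 + 26083\right) + 2762 = 30688 + 2762 = 33450$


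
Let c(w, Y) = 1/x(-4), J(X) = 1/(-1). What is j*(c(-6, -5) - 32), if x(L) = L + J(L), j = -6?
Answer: 966/5 ≈ 193.20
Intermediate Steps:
J(X) = -1
x(L) = -1 + L (x(L) = L - 1 = -1 + L)
c(w, Y) = -⅕ (c(w, Y) = 1/(-1 - 4) = 1/(-5) = 1*(-⅕) = -⅕)
j*(c(-6, -5) - 32) = -6*(-⅕ - 32) = -6*(-161/5) = 966/5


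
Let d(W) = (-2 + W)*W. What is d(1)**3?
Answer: -1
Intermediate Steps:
d(W) = W*(-2 + W)
d(1)**3 = (1*(-2 + 1))**3 = (1*(-1))**3 = (-1)**3 = -1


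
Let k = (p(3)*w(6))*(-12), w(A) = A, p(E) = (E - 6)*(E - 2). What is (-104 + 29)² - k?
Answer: 5409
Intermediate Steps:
p(E) = (-6 + E)*(-2 + E)
k = 216 (k = ((12 + 3² - 8*3)*6)*(-12) = ((12 + 9 - 24)*6)*(-12) = -3*6*(-12) = -18*(-12) = 216)
(-104 + 29)² - k = (-104 + 29)² - 1*216 = (-75)² - 216 = 5625 - 216 = 5409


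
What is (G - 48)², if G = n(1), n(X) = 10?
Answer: 1444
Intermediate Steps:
G = 10
(G - 48)² = (10 - 48)² = (-38)² = 1444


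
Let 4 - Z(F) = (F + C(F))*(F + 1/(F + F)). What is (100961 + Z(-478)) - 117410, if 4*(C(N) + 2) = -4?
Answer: -235523509/956 ≈ -2.4636e+5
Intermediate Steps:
C(N) = -3 (C(N) = -2 + (¼)*(-4) = -2 - 1 = -3)
Z(F) = 4 - (-3 + F)*(F + 1/(2*F)) (Z(F) = 4 - (F - 3)*(F + 1/(F + F)) = 4 - (-3 + F)*(F + 1/(2*F)))
(100961 + Z(-478)) - 117410 = (100961 + (7/2 - 1*(-478)² + 3*(-478) + (3/2)/(-478))) - 117410 = (100961 + (7/2 - 1*228484 - 1434 + (3/2)*(-1/478))) - 117410 = (100961 + (7/2 - 228484 - 1434 - 3/956)) - 117410 = (100961 - 219798265/956) - 117410 = -123279549/956 - 117410 = -235523509/956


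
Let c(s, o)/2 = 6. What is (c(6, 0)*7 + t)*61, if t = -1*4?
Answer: 4880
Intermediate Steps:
t = -4
c(s, o) = 12 (c(s, o) = 2*6 = 12)
(c(6, 0)*7 + t)*61 = (12*7 - 4)*61 = (84 - 4)*61 = 80*61 = 4880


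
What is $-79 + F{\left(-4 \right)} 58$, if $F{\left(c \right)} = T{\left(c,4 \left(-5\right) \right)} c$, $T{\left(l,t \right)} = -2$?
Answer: $385$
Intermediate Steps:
$F{\left(c \right)} = - 2 c$
$-79 + F{\left(-4 \right)} 58 = -79 + \left(-2\right) \left(-4\right) 58 = -79 + 8 \cdot 58 = -79 + 464 = 385$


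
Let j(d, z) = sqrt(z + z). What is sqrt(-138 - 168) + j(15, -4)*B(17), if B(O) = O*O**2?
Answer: I*(3*sqrt(34) + 9826*sqrt(2)) ≈ 13914.0*I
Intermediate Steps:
j(d, z) = sqrt(2)*sqrt(z) (j(d, z) = sqrt(2*z) = sqrt(2)*sqrt(z))
B(O) = O**3
sqrt(-138 - 168) + j(15, -4)*B(17) = sqrt(-138 - 168) + (sqrt(2)*sqrt(-4))*17**3 = sqrt(-306) + (sqrt(2)*(2*I))*4913 = 3*I*sqrt(34) + (2*I*sqrt(2))*4913 = 3*I*sqrt(34) + 9826*I*sqrt(2)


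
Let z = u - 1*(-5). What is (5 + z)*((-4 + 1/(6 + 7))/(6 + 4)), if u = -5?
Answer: -51/26 ≈ -1.9615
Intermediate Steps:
z = 0 (z = -5 - 1*(-5) = -5 + 5 = 0)
(5 + z)*((-4 + 1/(6 + 7))/(6 + 4)) = (5 + 0)*((-4 + 1/(6 + 7))/(6 + 4)) = 5*((-4 + 1/13)/10) = 5*((-4 + 1/13)*(⅒)) = 5*(-51/13*⅒) = 5*(-51/130) = -51/26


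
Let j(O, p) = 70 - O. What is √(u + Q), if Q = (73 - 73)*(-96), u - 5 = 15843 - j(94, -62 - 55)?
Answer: 16*√62 ≈ 125.98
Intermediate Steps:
u = 15872 (u = 5 + (15843 - (70 - 1*94)) = 5 + (15843 - (70 - 94)) = 5 + (15843 - 1*(-24)) = 5 + (15843 + 24) = 5 + 15867 = 15872)
Q = 0 (Q = 0*(-96) = 0)
√(u + Q) = √(15872 + 0) = √15872 = 16*√62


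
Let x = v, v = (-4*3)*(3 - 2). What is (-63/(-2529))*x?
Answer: -84/281 ≈ -0.29893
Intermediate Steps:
v = -12 (v = -12*1 = -12)
x = -12
(-63/(-2529))*x = -63/(-2529)*(-12) = -63*(-1/2529)*(-12) = (7/281)*(-12) = -84/281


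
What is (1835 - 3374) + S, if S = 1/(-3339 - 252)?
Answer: -5526550/3591 ≈ -1539.0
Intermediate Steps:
S = -1/3591 (S = 1/(-3591) = -1/3591 ≈ -0.00027847)
(1835 - 3374) + S = (1835 - 3374) - 1/3591 = -1539 - 1/3591 = -5526550/3591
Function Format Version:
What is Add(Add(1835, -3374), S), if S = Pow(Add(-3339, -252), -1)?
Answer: Rational(-5526550, 3591) ≈ -1539.0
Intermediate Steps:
S = Rational(-1, 3591) (S = Pow(-3591, -1) = Rational(-1, 3591) ≈ -0.00027847)
Add(Add(1835, -3374), S) = Add(Add(1835, -3374), Rational(-1, 3591)) = Add(-1539, Rational(-1, 3591)) = Rational(-5526550, 3591)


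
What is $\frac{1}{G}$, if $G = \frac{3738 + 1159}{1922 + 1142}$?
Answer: $\frac{3064}{4897} \approx 0.62569$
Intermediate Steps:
$G = \frac{4897}{3064} \approx 1.5982$
$\frac{1}{G} = \frac{1}{\frac{4897}{3064}} = \frac{3064}{4897}$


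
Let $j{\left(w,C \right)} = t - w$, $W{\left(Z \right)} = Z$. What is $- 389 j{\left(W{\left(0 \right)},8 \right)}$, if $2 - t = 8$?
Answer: $2334$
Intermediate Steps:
$t = -6$ ($t = 2 - 8 = -6$)
$j{\left(w,C \right)} = -6 - w$
$- 389 j{\left(W{\left(0 \right)},8 \right)} = - 389 \left(-6 - 0\right) = - 389 \left(-6 + 0\right) = \left(-389\right) \left(-6\right) = 2334$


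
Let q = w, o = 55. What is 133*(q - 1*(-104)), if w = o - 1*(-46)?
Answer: 27265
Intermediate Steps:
w = 101 (w = 55 - 1*(-46) = 55 + 46 = 101)
q = 101
133*(q - 1*(-104)) = 133*(101 - 1*(-104)) = 133*(101 + 104) = 133*205 = 27265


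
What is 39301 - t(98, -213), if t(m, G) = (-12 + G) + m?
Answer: 39428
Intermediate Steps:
t(m, G) = -12 + G + m
39301 - t(98, -213) = 39301 - (-12 - 213 + 98) = 39301 - 1*(-127) = 39301 + 127 = 39428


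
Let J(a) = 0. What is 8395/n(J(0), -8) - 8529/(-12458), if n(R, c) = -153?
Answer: -103279973/1906074 ≈ -54.185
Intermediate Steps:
8395/n(J(0), -8) - 8529/(-12458) = 8395/(-153) - 8529/(-12458) = 8395*(-1/153) - 8529*(-1/12458) = -8395/153 + 8529/12458 = -103279973/1906074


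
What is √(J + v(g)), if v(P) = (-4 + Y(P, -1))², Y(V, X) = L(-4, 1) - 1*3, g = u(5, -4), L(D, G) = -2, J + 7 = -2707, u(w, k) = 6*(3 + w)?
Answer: I*√2633 ≈ 51.313*I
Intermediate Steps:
u(w, k) = 18 + 6*w
J = -2714 (J = -7 - 2707 = -2714)
g = 48 (g = 18 + 6*5 = 18 + 30 = 48)
Y(V, X) = -5 (Y(V, X) = -2 - 1*3 = -2 - 3 = -5)
v(P) = 81 (v(P) = (-4 - 5)² = (-9)² = 81)
√(J + v(g)) = √(-2714 + 81) = √(-2633) = I*√2633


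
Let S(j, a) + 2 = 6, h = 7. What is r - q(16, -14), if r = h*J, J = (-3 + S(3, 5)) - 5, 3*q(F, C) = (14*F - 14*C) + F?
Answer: -520/3 ≈ -173.33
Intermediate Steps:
S(j, a) = 4 (S(j, a) = -2 + 6 = 4)
q(F, C) = 5*F - 14*C/3 (q(F, C) = ((14*F - 14*C) + F)/3 = ((-14*C + 14*F) + F)/3 = (-14*C + 15*F)/3 = 5*F - 14*C/3)
J = -4 (J = (-3 + 4) - 5 = 1 - 5 = -4)
r = -28 (r = 7*(-4) = -28)
r - q(16, -14) = -28 - (5*16 - 14/3*(-14)) = -28 - (80 + 196/3) = -28 - 1*436/3 = -28 - 436/3 = -520/3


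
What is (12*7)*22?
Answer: 1848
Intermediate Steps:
(12*7)*22 = 84*22 = 1848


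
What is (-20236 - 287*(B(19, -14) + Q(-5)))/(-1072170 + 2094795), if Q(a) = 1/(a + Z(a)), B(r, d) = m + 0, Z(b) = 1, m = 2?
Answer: -9217/454500 ≈ -0.020279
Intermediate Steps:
B(r, d) = 2 (B(r, d) = 2 + 0 = 2)
Q(a) = 1/(1 + a) (Q(a) = 1/(a + 1) = 1/(1 + a))
(-20236 - 287*(B(19, -14) + Q(-5)))/(-1072170 + 2094795) = (-20236 - 287*(2 + 1/(1 - 5)))/(-1072170 + 2094795) = (-20236 - 287*(2 + 1/(-4)))/1022625 = (-20236 - 287*(2 - 1/4))*(1/1022625) = (-20236 - 287*7/4)*(1/1022625) = (-20236 - 2009/4)*(1/1022625) = -82953/4*1/1022625 = -9217/454500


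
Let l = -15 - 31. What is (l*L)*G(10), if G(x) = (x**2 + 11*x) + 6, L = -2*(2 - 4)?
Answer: -39744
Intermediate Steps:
l = -46
L = 4 (L = -2*(-2) = 4)
G(x) = 6 + x**2 + 11*x
(l*L)*G(10) = (-46*4)*(6 + 10**2 + 11*10) = -184*(6 + 100 + 110) = -184*216 = -39744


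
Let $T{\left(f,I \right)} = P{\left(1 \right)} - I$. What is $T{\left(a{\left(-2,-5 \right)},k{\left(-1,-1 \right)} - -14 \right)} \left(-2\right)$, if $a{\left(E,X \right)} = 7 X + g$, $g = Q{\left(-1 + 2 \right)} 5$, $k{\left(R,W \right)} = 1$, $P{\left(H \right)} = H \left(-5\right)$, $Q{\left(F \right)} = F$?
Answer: $40$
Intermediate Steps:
$P{\left(H \right)} = - 5 H$
$g = 5$ ($g = \left(-1 + 2\right) 5 = 1 \cdot 5 = 5$)
$a{\left(E,X \right)} = 5 + 7 X$ ($a{\left(E,X \right)} = 7 X + 5 = 5 + 7 X$)
$T{\left(f,I \right)} = -5 - I$ ($T{\left(f,I \right)} = \left(-5\right) 1 - I = -5 - I$)
$T{\left(a{\left(-2,-5 \right)},k{\left(-1,-1 \right)} - -14 \right)} \left(-2\right) = \left(-5 - \left(1 - -14\right)\right) \left(-2\right) = \left(-5 - \left(1 + 14\right)\right) \left(-2\right) = \left(-5 - 15\right) \left(-2\right) = \left(-20\right) \left(-2\right) = 40$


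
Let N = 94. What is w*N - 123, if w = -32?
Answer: -3131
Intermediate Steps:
w*N - 123 = -32*94 - 123 = -3008 - 123 = -3131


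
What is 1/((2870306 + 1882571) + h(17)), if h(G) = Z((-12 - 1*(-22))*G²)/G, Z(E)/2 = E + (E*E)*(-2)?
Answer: 1/2788017 ≈ 3.5868e-7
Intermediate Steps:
Z(E) = -4*E² + 2*E (Z(E) = 2*(E + (E*E)*(-2)) = 2*(E + E²*(-2)) = 2*(E - 2*E²) = -4*E² + 2*E)
h(G) = 20*G*(1 - 20*G²) (h(G) = (2*((-12 - 1*(-22))*G²)*(1 - 2*(-12 - 1*(-22))*G²))/G = (2*((-12 + 22)*G²)*(1 - 2*(-12 + 22)*G²))/G = (2*(10*G²)*(1 - 20*G²))/G = (20*G²*(1 - 20*G²))/G = 20*G*(1 - 20*G²))
1/((2870306 + 1882571) + h(17)) = 1/((2870306 + 1882571) + (-400*17³ + 20*17)) = 1/(4752877 + (-400*4913 + 340)) = 1/(4752877 + (-1965200 + 340)) = 1/(4752877 - 1964860) = 1/2788017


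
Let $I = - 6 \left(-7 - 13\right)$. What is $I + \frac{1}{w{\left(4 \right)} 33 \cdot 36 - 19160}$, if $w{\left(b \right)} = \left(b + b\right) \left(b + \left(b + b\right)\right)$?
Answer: $\frac{11386561}{94888} \approx 120.0$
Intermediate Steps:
$w{\left(b \right)} = 6 b^{2}$ ($w{\left(b \right)} = 2 b \left(b + 2 b\right) = 2 b 3 b = 6 b^{2}$)
$I = 120$ ($I = \left(-6\right) \left(-20\right) = 120$)
$I + \frac{1}{w{\left(4 \right)} 33 \cdot 36 - 19160} = 120 + \frac{1}{6 \cdot 4^{2} \cdot 33 \cdot 36 - 19160} = 120 + \frac{1}{6 \cdot 16 \cdot 33 \cdot 36 - 19160} = 120 + \frac{1}{96 \cdot 33 \cdot 36 - 19160} = 120 + \frac{1}{3168 \cdot 36 - 19160} = 120 + \frac{1}{114048 - 19160} = 120 + \frac{1}{94888} = \frac{11386561}{94888}$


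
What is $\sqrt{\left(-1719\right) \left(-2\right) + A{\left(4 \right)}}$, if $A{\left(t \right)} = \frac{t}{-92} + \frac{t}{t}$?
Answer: $\frac{2 \sqrt{454802}}{23} \approx 58.643$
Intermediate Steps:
$A{\left(t \right)} = 1 - \frac{t}{92}$ ($A{\left(t \right)} = t \left(- \frac{1}{92}\right) + 1 = - \frac{t}{92} + 1 = 1 - \frac{t}{92}$)
$\sqrt{\left(-1719\right) \left(-2\right) + A{\left(4 \right)}} = \sqrt{\left(-1719\right) \left(-2\right) + \left(1 - \frac{1}{23}\right)} = \sqrt{3438 + \left(1 - \frac{1}{23}\right)} = \sqrt{3438 + \frac{22}{23}} = \sqrt{\frac{79096}{23}} = \frac{2 \sqrt{454802}}{23}$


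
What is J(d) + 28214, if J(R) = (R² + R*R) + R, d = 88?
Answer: 43790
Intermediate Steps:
J(R) = R + 2*R² (J(R) = (R² + R²) + R = 2*R² + R = R + 2*R²)
J(d) + 28214 = 88*(1 + 2*88) + 28214 = 88*(1 + 176) + 28214 = 88*177 + 28214 = 15576 + 28214 = 43790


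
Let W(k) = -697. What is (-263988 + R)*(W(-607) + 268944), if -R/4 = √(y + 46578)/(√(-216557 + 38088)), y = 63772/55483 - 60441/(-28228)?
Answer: -70813989036 + 536494*I*√5097936298610689253062009949/69878382434039 ≈ -7.0814e+10 + 5.4818e+5*I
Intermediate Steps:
y = 5153604019/1566174124 (y = 63772*(1/55483) - 60441*(-1/28228) = 63772/55483 + 60441/28228 = 5153604019/1566174124 ≈ 3.2906)
R = 2*I*√5097936298610689253062009949/69878382434039 (R = -4*√(5153604019/1566174124 + 46578)/(√(-216557 + 38088)) = -4*√(72954411951691/1566174124)/(√(-178469)) = -4*√28564828057593695560921/783087062/(I*√178469) = -4*√28564828057593695560921/783087062*(-I*√178469/178469) = -(-2)*I*√5097936298610689253062009949/69878382434039 = 2*I*√5097936298610689253062009949/69878382434039 ≈ 2.0435*I)
(-263988 + R)*(W(-607) + 268944) = (-263988 + 2*I*√5097936298610689253062009949/69878382434039)*(-697 + 268944) = (-263988 + 2*I*√5097936298610689253062009949/69878382434039)*268247 = -70813989036 + 536494*I*√5097936298610689253062009949/69878382434039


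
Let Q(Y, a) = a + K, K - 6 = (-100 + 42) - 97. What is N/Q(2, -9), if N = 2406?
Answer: -1203/79 ≈ -15.228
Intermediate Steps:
K = -149 (K = 6 + ((-100 + 42) - 97) = 6 + (-58 - 97) = 6 - 155 = -149)
Q(Y, a) = -149 + a (Q(Y, a) = a - 149 = -149 + a)
N/Q(2, -9) = 2406/(-149 - 9) = 2406/(-158) = 2406*(-1/158) = -1203/79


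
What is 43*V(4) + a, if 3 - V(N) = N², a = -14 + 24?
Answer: -549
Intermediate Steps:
a = 10
V(N) = 3 - N²
43*V(4) + a = 43*(3 - 1*4²) + 10 = 43*(3 - 1*16) + 10 = 43*(3 - 16) + 10 = 43*(-13) + 10 = -559 + 10 = -549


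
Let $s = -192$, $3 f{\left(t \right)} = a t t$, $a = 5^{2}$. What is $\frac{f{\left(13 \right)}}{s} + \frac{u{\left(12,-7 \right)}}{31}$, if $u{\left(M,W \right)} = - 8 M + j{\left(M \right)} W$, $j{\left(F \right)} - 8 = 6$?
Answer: $- \frac{242719}{17856} \approx -13.593$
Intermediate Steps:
$j{\left(F \right)} = 14$ ($j{\left(F \right)} = 8 + 6 = 14$)
$a = 25$
$u{\left(M,W \right)} = - 8 M + 14 W$
$f{\left(t \right)} = \frac{25 t^{2}}{3}$ ($f{\left(t \right)} = \frac{25 t t}{3} = \frac{25 t^{2}}{3}$)
$\frac{f{\left(13 \right)}}{s} + \frac{u{\left(12,-7 \right)}}{31} = \frac{\frac{25}{3} \cdot 13^{2}}{-192} + \frac{\left(-8\right) 12 + 14 \left(-7\right)}{31} = \frac{25}{3} \cdot 169 \left(- \frac{1}{192}\right) + \left(-96 - 98\right) \frac{1}{31} = \frac{4225}{3} \left(- \frac{1}{192}\right) - \frac{194}{31} = - \frac{4225}{576} - \frac{194}{31} = - \frac{242719}{17856}$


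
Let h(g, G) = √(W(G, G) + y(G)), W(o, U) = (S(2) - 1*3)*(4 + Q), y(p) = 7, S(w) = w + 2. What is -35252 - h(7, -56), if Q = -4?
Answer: -35252 - √7 ≈ -35255.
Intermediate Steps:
S(w) = 2 + w
W(o, U) = 0 (W(o, U) = ((2 + 2) - 1*3)*(4 - 4) = (4 - 3)*0 = 1*0 = 0)
h(g, G) = √7 (h(g, G) = √(0 + 7) = √7)
-35252 - h(7, -56) = -35252 - √7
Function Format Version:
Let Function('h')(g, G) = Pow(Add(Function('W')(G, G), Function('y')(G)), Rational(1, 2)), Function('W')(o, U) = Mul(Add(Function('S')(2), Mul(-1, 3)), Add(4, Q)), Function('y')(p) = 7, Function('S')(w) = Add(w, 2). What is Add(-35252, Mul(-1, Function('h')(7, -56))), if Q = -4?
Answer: Add(-35252, Mul(-1, Pow(7, Rational(1, 2)))) ≈ -35255.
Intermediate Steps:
Function('S')(w) = Add(2, w)
Function('W')(o, U) = 0 (Function('W')(o, U) = Mul(Add(Add(2, 2), Mul(-1, 3)), Add(4, -4)) = Mul(Add(4, -3), 0) = Mul(1, 0) = 0)
Function('h')(g, G) = Pow(7, Rational(1, 2)) (Function('h')(g, G) = Pow(Add(0, 7), Rational(1, 2)) = Pow(7, Rational(1, 2)))
Add(-35252, Mul(-1, Function('h')(7, -56))) = Add(-35252, Mul(-1, Pow(7, Rational(1, 2))))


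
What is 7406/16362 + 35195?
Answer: 287933998/8181 ≈ 35195.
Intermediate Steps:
7406/16362 + 35195 = 7406*(1/16362) + 35195 = 3703/8181 + 35195 = 287933998/8181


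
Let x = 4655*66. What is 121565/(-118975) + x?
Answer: 7310513537/23795 ≈ 3.0723e+5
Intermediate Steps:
x = 307230
121565/(-118975) + x = 121565/(-118975) + 307230 = 121565*(-1/118975) + 307230 = -24313/23795 + 307230 = 7310513537/23795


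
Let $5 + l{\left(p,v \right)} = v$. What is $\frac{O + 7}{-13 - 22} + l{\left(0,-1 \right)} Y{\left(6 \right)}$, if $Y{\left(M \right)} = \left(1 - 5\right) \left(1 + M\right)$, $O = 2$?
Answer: $\frac{5871}{35} \approx 167.74$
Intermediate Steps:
$l{\left(p,v \right)} = -5 + v$
$Y{\left(M \right)} = -4 - 4 M$ ($Y{\left(M \right)} = - 4 \left(1 + M\right) = -4 - 4 M$)
$\frac{O + 7}{-13 - 22} + l{\left(0,-1 \right)} Y{\left(6 \right)} = \frac{2 + 7}{-13 - 22} + \left(-5 - 1\right) \left(-4 - 24\right) = \frac{9}{-35} - 6 \left(-4 - 24\right) = 9 \left(- \frac{1}{35}\right) - -168 = - \frac{9}{35} + 168 = \frac{5871}{35}$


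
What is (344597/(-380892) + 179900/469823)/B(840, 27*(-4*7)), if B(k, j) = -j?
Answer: -93377125531/135287577519696 ≈ -0.00069021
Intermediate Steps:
(344597/(-380892) + 179900/469823)/B(840, 27*(-4*7)) = (344597/(-380892) + 179900/469823)/((-27*(-4*7))) = (344597*(-1/380892) + 179900*(1/469823))/((-27*(-28))) = (-344597/380892 + 179900/469823)/((-1*(-756))) = -93377125531/178951822116/756 = -93377125531/178951822116*1/756 = -93377125531/135287577519696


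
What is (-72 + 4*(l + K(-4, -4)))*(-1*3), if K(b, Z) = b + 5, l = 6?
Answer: 132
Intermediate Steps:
K(b, Z) = 5 + b
(-72 + 4*(l + K(-4, -4)))*(-1*3) = (-72 + 4*(6 + (5 - 4)))*(-1*3) = (-72 + 4*(6 + 1))*(-3) = (-72 + 4*7)*(-3) = (-72 + 28)*(-3) = -44*(-3) = 132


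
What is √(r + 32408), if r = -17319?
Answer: √15089 ≈ 122.84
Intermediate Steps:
√(r + 32408) = √(-17319 + 32408) = √15089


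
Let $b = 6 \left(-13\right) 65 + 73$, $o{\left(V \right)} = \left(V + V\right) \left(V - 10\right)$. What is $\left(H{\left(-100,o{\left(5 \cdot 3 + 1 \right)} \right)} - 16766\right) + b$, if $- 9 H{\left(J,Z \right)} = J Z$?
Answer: $- \frac{58889}{3} \approx -19630.0$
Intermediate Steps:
$o{\left(V \right)} = 2 V \left(-10 + V\right)$
$b = -4997$ ($b = \left(-78\right) 65 + 73 = -5070 + 73 = -4997$)
$H{\left(J,Z \right)} = - \frac{J Z}{9}$
$\left(H{\left(-100,o{\left(5 \cdot 3 + 1 \right)} \right)} - 16766\right) + b = \left(\left(- \frac{1}{9}\right) \left(-100\right) 2 \left(5 \cdot 3 + 1\right) \left(-10 + \left(5 \cdot 3 + 1\right)\right) - 16766\right) - 4997 = \left(\left(- \frac{1}{9}\right) \left(-100\right) 2 \left(15 + 1\right) \left(-10 + \left(15 + 1\right)\right) - 16766\right) - 4997 = \left(\left(- \frac{1}{9}\right) \left(-100\right) 2 \cdot 16 \left(-10 + 16\right) - 16766\right) - 4997 = \left(\left(- \frac{1}{9}\right) \left(-100\right) 2 \cdot 16 \cdot 6 - 16766\right) - 4997 = \left(\left(- \frac{1}{9}\right) \left(-100\right) 192 - 16766\right) - 4997 = \left(\frac{6400}{3} - 16766\right) - 4997 = - \frac{43898}{3} - 4997 = - \frac{58889}{3}$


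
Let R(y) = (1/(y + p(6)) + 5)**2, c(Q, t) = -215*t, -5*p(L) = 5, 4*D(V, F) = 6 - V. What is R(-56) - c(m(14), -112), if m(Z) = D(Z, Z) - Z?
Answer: -78155264/3249 ≈ -24055.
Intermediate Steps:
D(V, F) = 3/2 - V/4 (D(V, F) = (6 - V)/4 = 3/2 - V/4)
p(L) = -1 (p(L) = -1/5*5 = -1)
m(Z) = 3/2 - 5*Z/4 (m(Z) = (3/2 - Z/4) - Z = 3/2 - 5*Z/4)
R(y) = (5 + 1/(-1 + y))**2 (R(y) = (1/(y - 1) + 5)**2 = (1/(-1 + y) + 5)**2 = (5 + 1/(-1 + y))**2)
R(-56) - c(m(14), -112) = (-4 + 5*(-56))**2/(-1 - 56)**2 - (-215)*(-112) = (-4 - 280)**2/(-57)**2 - 1*24080 = (1/3249)*(-284)**2 - 24080 = (1/3249)*80656 - 24080 = 80656/3249 - 24080 = -78155264/3249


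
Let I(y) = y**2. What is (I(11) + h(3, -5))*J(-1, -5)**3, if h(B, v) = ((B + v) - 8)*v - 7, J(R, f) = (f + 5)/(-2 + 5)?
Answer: 0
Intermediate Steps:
J(R, f) = 5/3 + f/3 (J(R, f) = (5 + f)/3 = (5 + f)*(1/3) = 5/3 + f/3)
h(B, v) = -7 + v*(-8 + B + v) (h(B, v) = (-8 + B + v)*v - 7 = v*(-8 + B + v) - 7 = -7 + v*(-8 + B + v))
(I(11) + h(3, -5))*J(-1, -5)**3 = (11**2 + (-7 + (-5)**2 - 8*(-5) + 3*(-5)))*(5/3 + (1/3)*(-5))**3 = (121 + (-7 + 25 + 40 - 15))*(5/3 - 5/3)**3 = (121 + 43)*0**3 = 164*0 = 0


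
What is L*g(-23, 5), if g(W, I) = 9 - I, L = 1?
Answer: 4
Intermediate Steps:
L*g(-23, 5) = 1*(9 - 1*5) = 1*(9 - 5) = 1*4 = 4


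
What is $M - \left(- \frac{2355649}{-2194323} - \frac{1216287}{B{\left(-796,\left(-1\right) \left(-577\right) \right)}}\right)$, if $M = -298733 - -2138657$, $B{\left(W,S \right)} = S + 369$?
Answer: $\frac{3822035321768339}{2075829558} \approx 1.8412 \cdot 10^{6}$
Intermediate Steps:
$B{\left(W,S \right)} = 369 + S$
$M = 1839924$ ($M = -298733 + 2138657 = 1839924$)
$M - \left(- \frac{2355649}{-2194323} - \frac{1216287}{B{\left(-796,\left(-1\right) \left(-577\right) \right)}}\right) = 1839924 - \left(- \frac{2355649}{-2194323} - \frac{1216287}{369 - -577}\right) = 1839924 - \left(\left(-2355649\right) \left(- \frac{1}{2194323}\right) - \frac{1216287}{369 + 577}\right) = 1839924 - \left(\frac{2355649}{2194323} - \frac{1216287}{946}\right) = 1839924 - - \frac{2666698094747}{2075829558} = 1839924 + \frac{2666698094747}{2075829558} = \frac{3822035321768339}{2075829558}$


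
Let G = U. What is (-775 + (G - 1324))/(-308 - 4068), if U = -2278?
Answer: 4377/4376 ≈ 1.0002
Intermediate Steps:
G = -2278
(-775 + (G - 1324))/(-308 - 4068) = (-775 + (-2278 - 1324))/(-308 - 4068) = (-775 - 3602)/(-4376) = -4377*(-1/4376) = 4377/4376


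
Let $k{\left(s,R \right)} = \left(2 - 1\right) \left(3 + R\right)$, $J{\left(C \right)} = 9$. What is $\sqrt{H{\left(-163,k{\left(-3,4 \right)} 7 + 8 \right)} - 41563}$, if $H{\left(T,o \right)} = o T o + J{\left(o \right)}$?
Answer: $i \sqrt{571141} \approx 755.74 i$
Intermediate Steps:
$k{\left(s,R \right)} = 3 + R$ ($k{\left(s,R \right)} = 1 \left(3 + R\right) = 3 + R$)
$H{\left(T,o \right)} = 9 + T o^{2}$ ($H{\left(T,o \right)} = o T o + 9 = T o o + 9 = T o^{2} + 9 = 9 + T o^{2}$)
$\sqrt{H{\left(-163,k{\left(-3,4 \right)} 7 + 8 \right)} - 41563} = \sqrt{\left(9 - 163 \left(\left(3 + 4\right) 7 + 8\right)^{2}\right) - 41563} = \sqrt{\left(9 - 163 \left(7 \cdot 7 + 8\right)^{2}\right) - 41563} = \sqrt{\left(9 - 163 \left(49 + 8\right)^{2}\right) - 41563} = \sqrt{\left(9 - 163 \cdot 57^{2}\right) - 41563} = \sqrt{\left(9 - 529587\right) - 41563} = \sqrt{-529578 - 41563} = \sqrt{-571141} = i \sqrt{571141}$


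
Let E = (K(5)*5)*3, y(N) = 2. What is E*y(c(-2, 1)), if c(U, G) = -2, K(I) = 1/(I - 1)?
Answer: 15/2 ≈ 7.5000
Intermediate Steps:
K(I) = 1/(-1 + I)
E = 15/4 (E = (5/(-1 + 5))*3 = (5/4)*3 = 15/4 ≈ 3.7500)
E*y(c(-2, 1)) = (15/4)*2 = 15/2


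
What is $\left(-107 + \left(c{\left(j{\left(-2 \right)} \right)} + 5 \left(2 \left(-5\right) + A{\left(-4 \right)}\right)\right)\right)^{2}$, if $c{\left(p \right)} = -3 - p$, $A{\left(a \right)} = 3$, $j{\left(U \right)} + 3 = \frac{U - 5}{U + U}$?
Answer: $\frac{330625}{16} \approx 20664.0$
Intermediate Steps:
$j{\left(U \right)} = -3 + \frac{-5 + U}{2 U}$ ($j{\left(U \right)} = -3 + \frac{U - 5}{U + U} = -3 + \frac{-5 + U}{2 U}$)
$\left(-107 + \left(c{\left(j{\left(-2 \right)} \right)} + 5 \left(2 \left(-5\right) + A{\left(-4 \right)}\right)\right)\right)^{2} = \left(-107 - \left(3 - 5 \left(2 \left(-5\right) + 3\right) + \frac{5 \left(-1 - -2\right)}{2 \left(-2\right)}\right)\right)^{2} = \left(-107 - \left(3 - 5 \left(-10 + 3\right) + \frac{5}{2} \left(- \frac{1}{2}\right) \left(-1 + 2\right)\right)\right)^{2} = \left(-107 - \left(38 + \frac{5}{2} \left(- \frac{1}{2}\right) 1\right)\right)^{2} = \left(-107 - \frac{147}{4}\right)^{2} = \left(- \frac{575}{4}\right)^{2} = \frac{330625}{16}$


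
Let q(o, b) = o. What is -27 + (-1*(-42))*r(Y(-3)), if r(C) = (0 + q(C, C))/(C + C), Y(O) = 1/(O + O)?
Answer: -6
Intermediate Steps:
Y(O) = 1/(2*O)
r(C) = ½ (r(C) = (0 + C)/(C + C) = C/((2*C)) = C*(1/(2*C)) = ½)
-27 + (-1*(-42))*r(Y(-3)) = -27 - 1*(-42)*(½) = -27 + 42*(½) = -27 + 21 = -6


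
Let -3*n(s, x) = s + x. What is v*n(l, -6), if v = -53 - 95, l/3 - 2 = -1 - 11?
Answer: -1776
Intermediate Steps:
l = -30 (l = 6 + 3*(-1 - 11) = 6 + 3*(-12) = 6 - 36 = -30)
n(s, x) = -s/3 - x/3 (n(s, x) = -(s + x)/3 = -s/3 - x/3)
v = -148
v*n(l, -6) = -148*(-⅓*(-30) - ⅓*(-6)) = -148*(10 + 2) = -148*12 = -1776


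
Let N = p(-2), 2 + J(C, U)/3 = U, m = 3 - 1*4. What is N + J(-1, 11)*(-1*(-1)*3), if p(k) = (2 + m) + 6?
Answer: 88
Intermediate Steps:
m = -1 (m = 3 - 4 = -1)
J(C, U) = -6 + 3*U
p(k) = 7 (p(k) = (2 - 1) + 6 = 1 + 6 = 7)
N = 7
N + J(-1, 11)*(-1*(-1)*3) = 7 + (-6 + 3*11)*(-1*(-1)*3) = 7 + (-6 + 33)*(1*3) = 7 + 27*3 = 7 + 81 = 88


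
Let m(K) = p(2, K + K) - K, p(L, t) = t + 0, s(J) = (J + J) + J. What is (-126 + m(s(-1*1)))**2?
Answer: 16641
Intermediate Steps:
s(J) = 3*J (s(J) = 2*J + J = 3*J)
p(L, t) = t
m(K) = K (m(K) = (K + K) - K = 2*K - K = K)
(-126 + m(s(-1*1)))**2 = (-126 + 3*(-1*1))**2 = (-126 + 3*(-1))**2 = (-126 - 3)**2 = (-129)**2 = 16641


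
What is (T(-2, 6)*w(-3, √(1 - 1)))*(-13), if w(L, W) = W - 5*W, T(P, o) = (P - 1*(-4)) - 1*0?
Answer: 0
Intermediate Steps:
T(P, o) = 4 + P (T(P, o) = (P + 4) + 0 = (4 + P) + 0 = 4 + P)
w(L, W) = -4*W
(T(-2, 6)*w(-3, √(1 - 1)))*(-13) = ((4 - 2)*(-4*√(1 - 1)))*(-13) = (2*(-4*√0))*(-13) = (2*(-4*0))*(-13) = (2*0)*(-13) = 0*(-13) = 0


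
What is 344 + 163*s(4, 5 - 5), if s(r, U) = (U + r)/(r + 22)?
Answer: 4798/13 ≈ 369.08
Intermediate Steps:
s(r, U) = (U + r)/(22 + r)
344 + 163*s(4, 5 - 5) = 344 + 163*(((5 - 5) + 4)/(22 + 4)) = 344 + 163*((0 + 4)/26) = 344 + 163*((1/26)*4) = 344 + 163*(2/13) = 344 + 326/13 = 4798/13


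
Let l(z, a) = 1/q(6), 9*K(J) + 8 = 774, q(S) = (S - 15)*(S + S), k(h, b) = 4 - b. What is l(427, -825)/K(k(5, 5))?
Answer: -1/9192 ≈ -0.00010879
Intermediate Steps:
q(S) = 2*S*(-15 + S) (q(S) = (-15 + S)*(2*S) = 2*S*(-15 + S))
K(J) = 766/9 (K(J) = -8/9 + (⅑)*774 = -8/9 + 86 = 766/9)
l(z, a) = -1/108 (l(z, a) = 1/(2*6*(-15 + 6)) = 1/(2*6*(-9)) = 1/(-108) = -1/108)
l(427, -825)/K(k(5, 5)) = -1/(108*766/9) = -1/108*9/766 = -1/9192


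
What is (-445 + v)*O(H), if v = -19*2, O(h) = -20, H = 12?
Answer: 9660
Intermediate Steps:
v = -38
(-445 + v)*O(H) = (-445 - 38)*(-20) = -483*(-20) = 9660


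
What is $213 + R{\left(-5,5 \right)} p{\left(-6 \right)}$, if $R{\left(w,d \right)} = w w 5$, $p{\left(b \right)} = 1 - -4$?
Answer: $838$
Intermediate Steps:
$p{\left(b \right)} = 5$ ($p{\left(b \right)} = 1 + 4 = 5$)
$R{\left(w,d \right)} = 5 w^{2}$ ($R{\left(w,d \right)} = w^{2} \cdot 5 = 5 w^{2}$)
$213 + R{\left(-5,5 \right)} p{\left(-6 \right)} = 213 + 5 \left(-5\right)^{2} \cdot 5 = 213 + 5 \cdot 25 \cdot 5 = 213 + 125 \cdot 5 = 213 + 625 = 838$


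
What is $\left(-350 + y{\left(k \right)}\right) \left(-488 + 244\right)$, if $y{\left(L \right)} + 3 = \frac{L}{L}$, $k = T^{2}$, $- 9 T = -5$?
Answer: $85888$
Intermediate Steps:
$T = \frac{5}{9}$ ($T = \left(- \frac{1}{9}\right) \left(-5\right) = \frac{5}{9} \approx 0.55556$)
$k = \frac{25}{81}$ ($k = \left(\frac{5}{9}\right)^{2} = \frac{25}{81} \approx 0.30864$)
$y{\left(L \right)} = -2$ ($y{\left(L \right)} = -3 + \frac{L}{L} = -3 + 1 = -2$)
$\left(-350 + y{\left(k \right)}\right) \left(-488 + 244\right) = \left(-350 - 2\right) \left(-488 + 244\right) = \left(-352\right) \left(-244\right) = 85888$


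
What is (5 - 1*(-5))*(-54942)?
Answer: -549420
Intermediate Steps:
(5 - 1*(-5))*(-54942) = (5 + 5)*(-54942) = 10*(-54942) = -549420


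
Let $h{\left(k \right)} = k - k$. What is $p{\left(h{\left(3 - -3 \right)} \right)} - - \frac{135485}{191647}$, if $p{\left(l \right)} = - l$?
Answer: $\frac{135485}{191647} \approx 0.70695$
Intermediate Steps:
$h{\left(k \right)} = 0$
$p{\left(h{\left(3 - -3 \right)} \right)} - - \frac{135485}{191647} = \left(-1\right) 0 - - \frac{135485}{191647} = 0 - \left(-135485\right) \frac{1}{191647} = 0 - - \frac{135485}{191647} = 0 + \frac{135485}{191647} = \frac{135485}{191647}$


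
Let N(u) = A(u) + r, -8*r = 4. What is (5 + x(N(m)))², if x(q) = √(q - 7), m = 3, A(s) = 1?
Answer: (10 + I*√26)²/4 ≈ 18.5 + 25.495*I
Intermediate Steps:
r = -½ (r = -⅛*4 = -½ ≈ -0.50000)
N(u) = ½ (N(u) = 1 - ½ = ½)
x(q) = √(-7 + q)
(5 + x(N(m)))² = (5 + √(-7 + ½))² = (5 + √(-13/2))² = (5 + I*√26/2)²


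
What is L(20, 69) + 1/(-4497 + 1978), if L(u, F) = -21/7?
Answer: -7558/2519 ≈ -3.0004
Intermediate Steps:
L(u, F) = -3 (L(u, F) = -21*⅐ = -3)
L(20, 69) + 1/(-4497 + 1978) = -3 + 1/(-4497 + 1978) = -3 + 1/(-2519) = -3 - 1/2519 = -7558/2519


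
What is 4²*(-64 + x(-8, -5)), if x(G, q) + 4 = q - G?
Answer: -1040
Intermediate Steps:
x(G, q) = -4 + q - G (x(G, q) = -4 + (q - G) = -4 + q - G)
4²*(-64 + x(-8, -5)) = 4²*(-64 + (-4 - 5 - 1*(-8))) = 16*(-64 + (-4 - 5 + 8)) = 16*(-64 - 1) = 16*(-65) = -1040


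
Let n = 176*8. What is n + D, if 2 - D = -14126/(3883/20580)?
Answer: 296188110/3883 ≈ 76278.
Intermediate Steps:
n = 1408
D = 290720846/3883 (D = 2 - (-14126)/(3883/20580) = 2 - (-14126)/(3883*(1/20580)) = 2 - (-14126)/3883/20580 = 2 - (-14126)*20580/3883 = 2 - 1*(-290713080/3883) = 2 + 290713080/3883 = 290720846/3883 ≈ 74870.)
n + D = 1408 + 290720846/3883 = 296188110/3883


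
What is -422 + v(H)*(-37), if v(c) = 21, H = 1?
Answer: -1199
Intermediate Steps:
-422 + v(H)*(-37) = -422 + 21*(-37) = -422 - 777 = -1199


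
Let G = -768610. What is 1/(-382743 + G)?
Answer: -1/1151353 ≈ -8.6854e-7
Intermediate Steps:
1/(-382743 + G) = 1/(-382743 - 768610) = 1/(-1151353) = -1/1151353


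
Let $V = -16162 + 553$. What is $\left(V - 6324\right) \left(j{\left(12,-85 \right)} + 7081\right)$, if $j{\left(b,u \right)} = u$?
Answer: $-153443268$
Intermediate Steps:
$V = -15609$
$\left(V - 6324\right) \left(j{\left(12,-85 \right)} + 7081\right) = \left(-15609 - 6324\right) \left(-85 + 7081\right) = \left(-21933\right) 6996 = -153443268$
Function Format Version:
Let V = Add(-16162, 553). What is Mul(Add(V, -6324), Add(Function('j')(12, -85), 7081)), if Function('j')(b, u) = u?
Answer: -153443268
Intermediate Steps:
V = -15609
Mul(Add(V, -6324), Add(Function('j')(12, -85), 7081)) = Mul(Add(-15609, -6324), Add(-85, 7081)) = Mul(-21933, 6996) = -153443268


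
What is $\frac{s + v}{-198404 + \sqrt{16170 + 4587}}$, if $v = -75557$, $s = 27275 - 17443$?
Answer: $\frac{13040102900}{39364126459} + \frac{65725 \sqrt{20757}}{39364126459} \approx 0.33151$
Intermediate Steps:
$s = 9832$
$\frac{s + v}{-198404 + \sqrt{16170 + 4587}} = \frac{9832 - 75557}{-198404 + \sqrt{16170 + 4587}} = - \frac{65725}{-198404 + \sqrt{20757}}$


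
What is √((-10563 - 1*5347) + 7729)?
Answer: 9*I*√101 ≈ 90.449*I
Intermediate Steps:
√((-10563 - 1*5347) + 7729) = √((-10563 - 5347) + 7729) = √(-15910 + 7729) = √(-8181) = 9*I*√101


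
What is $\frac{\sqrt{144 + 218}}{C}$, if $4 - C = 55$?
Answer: $- \frac{\sqrt{362}}{51} \approx -0.37306$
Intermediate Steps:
$C = -51$ ($C = 4 - 55 = -51$)
$\frac{\sqrt{144 + 218}}{C} = \frac{\sqrt{144 + 218}}{-51} = \sqrt{362} \left(- \frac{1}{51}\right) = - \frac{\sqrt{362}}{51}$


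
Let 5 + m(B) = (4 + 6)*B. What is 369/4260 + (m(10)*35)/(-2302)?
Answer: -2219177/1634420 ≈ -1.3578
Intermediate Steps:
m(B) = -5 + 10*B (m(B) = -5 + (4 + 6)*B = -5 + 10*B)
369/4260 + (m(10)*35)/(-2302) = 369/4260 + ((-5 + 10*10)*35)/(-2302) = 369*(1/4260) + ((-5 + 100)*35)*(-1/2302) = 123/1420 + (95*35)*(-1/2302) = 123/1420 + 3325*(-1/2302) = 123/1420 - 3325/2302 = -2219177/1634420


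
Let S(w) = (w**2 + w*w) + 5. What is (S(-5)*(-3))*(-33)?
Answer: 5445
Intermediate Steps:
S(w) = 5 + 2*w**2 (S(w) = (w**2 + w**2) + 5 = 2*w**2 + 5 = 5 + 2*w**2)
(S(-5)*(-3))*(-33) = ((5 + 2*(-5)**2)*(-3))*(-33) = ((5 + 2*25)*(-3))*(-33) = ((5 + 50)*(-3))*(-33) = (55*(-3))*(-33) = -165*(-33) = 5445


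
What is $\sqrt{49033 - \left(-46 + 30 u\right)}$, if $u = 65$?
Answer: $\sqrt{47129} \approx 217.09$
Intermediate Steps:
$\sqrt{49033 - \left(-46 + 30 u\right)} = \sqrt{49033 + \left(\left(-30\right) 65 + 46\right)} = \sqrt{49033 + \left(-1950 + 46\right)} = \sqrt{49033 - 1904} = \sqrt{47129}$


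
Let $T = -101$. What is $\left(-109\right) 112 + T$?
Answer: $-12309$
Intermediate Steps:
$\left(-109\right) 112 + T = \left(-109\right) 112 - 101 = -12208 - 101 = -12309$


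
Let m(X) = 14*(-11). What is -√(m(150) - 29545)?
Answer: -I*√29699 ≈ -172.33*I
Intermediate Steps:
m(X) = -154
-√(m(150) - 29545) = -√(-154 - 29545) = -√(-29699) = -I*√29699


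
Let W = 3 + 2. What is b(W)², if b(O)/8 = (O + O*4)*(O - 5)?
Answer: 0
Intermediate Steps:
W = 5
b(O) = 40*O*(-5 + O) (b(O) = 8*((O + O*4)*(O - 5)) = 8*((O + 4*O)*(-5 + O)) = 8*((5*O)*(-5 + O)) = 8*(5*O*(-5 + O)) = 40*O*(-5 + O))
b(W)² = (40*5*(-5 + 5))² = (40*5*0)² = 0² = 0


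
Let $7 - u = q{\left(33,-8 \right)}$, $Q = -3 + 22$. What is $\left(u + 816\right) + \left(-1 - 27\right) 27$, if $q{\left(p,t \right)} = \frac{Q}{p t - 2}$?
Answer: $\frac{939}{14} \approx 67.071$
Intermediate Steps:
$Q = 19$
$q{\left(p,t \right)} = \frac{19}{-2 + p t}$ ($q{\left(p,t \right)} = \frac{19}{p t - 2} = \frac{19}{-2 + p t}$)
$u = \frac{99}{14}$ ($u = 7 - \frac{19}{-2 + 33 \left(-8\right)} = 7 - \frac{19}{-2 - 264} = 7 - \frac{19}{-266} = 7 - 19 \left(- \frac{1}{266}\right) = 7 - - \frac{1}{14} = 7 + \frac{1}{14} = \frac{99}{14} \approx 7.0714$)
$\left(u + 816\right) + \left(-1 - 27\right) 27 = \left(\frac{99}{14} + 816\right) + \left(-1 - 27\right) 27 = \frac{11523}{14} - 756 = \frac{939}{14}$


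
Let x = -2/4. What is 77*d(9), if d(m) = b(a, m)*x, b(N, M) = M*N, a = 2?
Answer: -693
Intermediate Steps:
x = -½ (x = -2*¼ = -½ ≈ -0.50000)
d(m) = -m (d(m) = (m*2)*(-½) = (2*m)*(-½) = -m)
77*d(9) = 77*(-1*9) = 77*(-9) = -693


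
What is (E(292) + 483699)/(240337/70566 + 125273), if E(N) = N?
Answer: 34153308906/8840254855 ≈ 3.8634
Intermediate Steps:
(E(292) + 483699)/(240337/70566 + 125273) = (292 + 483699)/(240337/70566 + 125273) = 483991/(240337*(1/70566) + 125273) = 483991/(240337/70566 + 125273) = 483991/(8840254855/70566) = 483991*(70566/8840254855) = 34153308906/8840254855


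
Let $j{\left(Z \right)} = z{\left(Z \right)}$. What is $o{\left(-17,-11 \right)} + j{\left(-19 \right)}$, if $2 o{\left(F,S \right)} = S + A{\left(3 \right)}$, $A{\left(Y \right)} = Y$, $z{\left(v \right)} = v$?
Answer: $-23$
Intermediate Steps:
$j{\left(Z \right)} = Z$
$o{\left(F,S \right)} = \frac{3}{2} + \frac{S}{2}$ ($o{\left(F,S \right)} = \frac{S + 3}{2} = \frac{3 + S}{2} = \frac{3}{2} + \frac{S}{2}$)
$o{\left(-17,-11 \right)} + j{\left(-19 \right)} = \left(\frac{3}{2} + \frac{1}{2} \left(-11\right)\right) - 19 = \left(\frac{3}{2} - \frac{11}{2}\right) - 19 = -4 - 19 = -23$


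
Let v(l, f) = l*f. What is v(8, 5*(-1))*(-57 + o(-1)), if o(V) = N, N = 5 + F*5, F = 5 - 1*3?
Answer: 1680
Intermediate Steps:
F = 2 (F = 5 - 3 = 2)
N = 15 (N = 5 + 2*5 = 5 + 10 = 15)
o(V) = 15
v(l, f) = f*l
v(8, 5*(-1))*(-57 + o(-1)) = ((5*(-1))*8)*(-57 + 15) = -5*8*(-42) = -40*(-42) = 1680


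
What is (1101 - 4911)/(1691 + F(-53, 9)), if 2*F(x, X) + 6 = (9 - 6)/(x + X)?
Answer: -335280/148541 ≈ -2.2572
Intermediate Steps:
F(x, X) = -3 + 3/(2*(X + x)) (F(x, X) = -3 + ((9 - 6)/(x + X))/2 = -3 + (3/(X + x))/2 = -3 + 3/(2*(X + x)))
(1101 - 4911)/(1691 + F(-53, 9)) = (1101 - 4911)/(1691 + (3/2 - 3*9 - 3*(-53))/(9 - 53)) = -3810/(1691 + (3/2 - 27 + 159)/(-44)) = -3810/(1691 - 1/44*267/2) = -3810/(1691 - 267/88) = -3810/148541/88 = -3810*88/148541 = -335280/148541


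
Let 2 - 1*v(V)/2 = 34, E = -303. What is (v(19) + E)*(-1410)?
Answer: 517470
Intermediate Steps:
v(V) = -64 (v(V) = 4 - 2*34 = 4 - 68 = -64)
(v(19) + E)*(-1410) = (-64 - 303)*(-1410) = -367*(-1410) = 517470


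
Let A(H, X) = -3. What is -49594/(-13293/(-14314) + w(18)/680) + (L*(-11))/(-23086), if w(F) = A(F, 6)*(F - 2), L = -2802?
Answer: -40972162136683/708890259 ≈ -57798.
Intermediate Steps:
w(F) = 6 - 3*F (w(F) = -3*(F - 2) = -3*(-2 + F) = 6 - 3*F)
-49594/(-13293/(-14314) + w(18)/680) + (L*(-11))/(-23086) = -49594/(-13293/(-14314) + (6 - 3*18)/680) - 2802*(-11)/(-23086) = -49594/(-13293*(-1/14314) + (6 - 54)*(1/680)) + 30822*(-1/23086) = -49594/(13293/14314 - 48*1/680) - 15411/11543 = -49594/(13293/14314 - 6/85) - 15411/11543 = -49594/61413/71570 - 15411/11543 = -49594*71570/61413 - 15411/11543 = -3549442580/61413 - 15411/11543 = -40972162136683/708890259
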